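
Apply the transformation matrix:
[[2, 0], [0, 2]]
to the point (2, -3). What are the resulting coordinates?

Matrix multiplication:
[[2, 0], [0, 2]] × [2, -3]ᵀ
= [(2)(2) + (0)(-3), (0)(2) + (2)(-3)]ᵀ
= [4, -6]ᵀ
Result: (4, -6)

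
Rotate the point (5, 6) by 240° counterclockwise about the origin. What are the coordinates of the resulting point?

Rotation matrix for 240°: [[cos 240°, -sin 240°], [sin 240°, cos 240°]] ≈ [[-0.500000, 0.866025], [-0.866025, -0.500000]]
[[-0.500000, 0.866025], [-0.866025, -0.500000]] × [5, 6]ᵀ ≈ [2.6962, -7.3301]ᵀ
Result: (2.6962, -7.3301)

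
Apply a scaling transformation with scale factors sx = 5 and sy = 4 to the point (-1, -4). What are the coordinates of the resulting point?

Scaling matrix:
[[5, 0], [0, 4]]
Result: (-1 × 5, -4 × 4) = (-5, -16)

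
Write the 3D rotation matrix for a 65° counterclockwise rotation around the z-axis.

Rotation matrix for counterclockwise 65° around z-axis:
cos(65°) = 0.4226, sin(65°) = 0.9063
Result: [[0.4226, -0.9063, 0], [0.9063, 0.4226, 0], [0, 0, 1]]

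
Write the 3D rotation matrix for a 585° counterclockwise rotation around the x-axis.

Rotation matrix for counterclockwise 585° around x-axis:
cos(585°) = -√2/2, sin(585°) = -√2/2
Result: [[1, 0, 0], [0, -√2/2, √2/2], [0, -√2/2, -√2/2]]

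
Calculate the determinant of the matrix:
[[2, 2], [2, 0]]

For a 2×2 matrix [[a, b], [c, d]], det = ad - bc
det = (2)(0) - (2)(2) = 0 - 4 = -4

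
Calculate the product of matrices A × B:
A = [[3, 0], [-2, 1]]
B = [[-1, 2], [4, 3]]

Matrix multiplication:
C[0][0] = 3×-1 + 0×4 = -3
C[0][1] = 3×2 + 0×3 = 6
C[1][0] = -2×-1 + 1×4 = 6
C[1][1] = -2×2 + 1×3 = -1
Result: [[-3, 6], [6, -1]]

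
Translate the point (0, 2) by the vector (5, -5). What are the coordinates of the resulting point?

Translation by (5, -5) (homogeneous matrix [[1, 0, 5], [0, 1, -5], [0, 0, 1]]):
x' = 0 + 5 = 5
y' = 2 + -5 = -3
Result: (5, -3)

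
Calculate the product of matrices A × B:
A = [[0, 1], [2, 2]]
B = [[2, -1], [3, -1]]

Matrix multiplication:
C[0][0] = 0×2 + 1×3 = 3
C[0][1] = 0×-1 + 1×-1 = -1
C[1][0] = 2×2 + 2×3 = 10
C[1][1] = 2×-1 + 2×-1 = -4
Result: [[3, -1], [10, -4]]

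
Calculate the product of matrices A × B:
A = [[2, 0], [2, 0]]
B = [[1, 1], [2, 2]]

Matrix multiplication:
C[0][0] = 2×1 + 0×2 = 2
C[0][1] = 2×1 + 0×2 = 2
C[1][0] = 2×1 + 0×2 = 2
C[1][1] = 2×1 + 0×2 = 2
Result: [[2, 2], [2, 2]]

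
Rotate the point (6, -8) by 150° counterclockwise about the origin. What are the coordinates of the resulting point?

Rotation matrix for 150°: [[cos 150°, -sin 150°], [sin 150°, cos 150°]] ≈ [[-0.866025, -0.500000], [0.500000, -0.866025]]
[[-0.866025, -0.500000], [0.500000, -0.866025]] × [6, -8]ᵀ ≈ [-1.1962, 9.9282]ᵀ
Result: (-1.1962, 9.9282)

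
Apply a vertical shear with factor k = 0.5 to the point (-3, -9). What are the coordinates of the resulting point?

Shear matrix for vertical shear with factor k = 0.5:
[[1, 0], [0.50, 1]]
Result: (-3, -9) → (-3, -10.5)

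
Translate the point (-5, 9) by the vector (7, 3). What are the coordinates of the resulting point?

Translation by (7, 3) (homogeneous matrix [[1, 0, 7], [0, 1, 3], [0, 0, 1]]):
x' = -5 + 7 = 2
y' = 9 + 3 = 12
Result: (2, 12)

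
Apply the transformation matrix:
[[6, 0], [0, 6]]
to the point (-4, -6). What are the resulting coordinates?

Matrix multiplication:
[[6, 0], [0, 6]] × [-4, -6]ᵀ
= [(6)(-4) + (0)(-6), (0)(-4) + (6)(-6)]ᵀ
= [-24, -36]ᵀ
Result: (-24, -36)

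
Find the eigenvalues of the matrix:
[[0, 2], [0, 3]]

Characteristic equation: det(A - λI) = 0
λ² - (trace)λ + (det) = 0
trace = 0 + 3 = 3, det = (0)(3) - (2)(0) = 0
λ² - (3)λ + (0) = 0
λ = (3 ± √((3)² - 4·(0))) / 2 = (3 ± √9) / 2
Solving: λ = 0, 3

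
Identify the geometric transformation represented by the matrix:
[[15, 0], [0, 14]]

This matrix represents: non-uniform scaling by sx = 15, sy = 14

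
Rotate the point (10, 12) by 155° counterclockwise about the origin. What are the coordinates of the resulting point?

Rotation matrix for 155°: [[cos 155°, -sin 155°], [sin 155°, cos 155°]] ≈ [[-0.906308, -0.422618], [0.422618, -0.906308]]
[[-0.906308, -0.422618], [0.422618, -0.906308]] × [10, 12]ᵀ ≈ [-14.1345, -6.6495]ᵀ
Result: (-14.1345, -6.6495)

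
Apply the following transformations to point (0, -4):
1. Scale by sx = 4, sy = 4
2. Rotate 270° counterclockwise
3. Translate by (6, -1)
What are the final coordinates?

Step 1: Scale → (0, -16)
Step 2: Rotate 270° → (-16, 0)
Step 3: Translate → (-10, -1)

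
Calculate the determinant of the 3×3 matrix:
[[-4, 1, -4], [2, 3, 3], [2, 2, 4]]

Expansion along first row:
det = -4·det([[3,3],[2,4]]) - 1·det([[2,3],[2,4]]) + -4·det([[2,3],[2,2]])
    = -4·(3·4 - 3·2) - 1·(2·4 - 3·2) + -4·(2·2 - 3·2)
    = -4·6 - 1·2 + -4·-2
    = -24 + -2 + 8 = -18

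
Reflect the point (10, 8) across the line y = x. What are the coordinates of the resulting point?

Reflection across line y = x: (10, 8) → (8, 10)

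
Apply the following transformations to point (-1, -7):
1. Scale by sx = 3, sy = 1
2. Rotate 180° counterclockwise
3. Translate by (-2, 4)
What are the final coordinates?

Step 1: Scale → (-3, -7)
Step 2: Rotate 180° → (3, 7)
Step 3: Translate → (1, 11)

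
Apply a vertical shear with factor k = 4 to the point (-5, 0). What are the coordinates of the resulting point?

Shear matrix for vertical shear with factor k = 4:
[[1, 0], [4, 1]]
Result: (-5, 0) → (-5, -20)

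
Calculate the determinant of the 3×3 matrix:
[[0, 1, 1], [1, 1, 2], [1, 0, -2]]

Expansion along first row:
det = 0·det([[1,2],[0,-2]]) - 1·det([[1,2],[1,-2]]) + 1·det([[1,1],[1,0]])
    = 0·(1·-2 - 2·0) - 1·(1·-2 - 2·1) + 1·(1·0 - 1·1)
    = 0·-2 - 1·-4 + 1·-1
    = 0 + 4 + -1 = 3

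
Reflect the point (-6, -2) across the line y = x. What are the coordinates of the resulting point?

Reflection across line y = x: (-6, -2) → (-2, -6)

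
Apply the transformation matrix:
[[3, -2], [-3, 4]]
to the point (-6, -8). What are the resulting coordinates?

Matrix multiplication:
[[3, -2], [-3, 4]] × [-6, -8]ᵀ
= [(3)(-6) + (-2)(-8), (-3)(-6) + (4)(-8)]ᵀ
= [-2, -14]ᵀ
Result: (-2, -14)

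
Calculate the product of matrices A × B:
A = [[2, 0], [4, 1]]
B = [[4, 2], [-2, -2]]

Matrix multiplication:
C[0][0] = 2×4 + 0×-2 = 8
C[0][1] = 2×2 + 0×-2 = 4
C[1][0] = 4×4 + 1×-2 = 14
C[1][1] = 4×2 + 1×-2 = 6
Result: [[8, 4], [14, 6]]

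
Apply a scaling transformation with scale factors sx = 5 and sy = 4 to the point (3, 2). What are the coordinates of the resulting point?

Scaling matrix:
[[5, 0], [0, 4]]
Result: (3 × 5, 2 × 4) = (15, 8)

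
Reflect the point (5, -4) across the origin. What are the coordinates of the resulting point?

Reflection across origin: (5, -4) → (-5, 4)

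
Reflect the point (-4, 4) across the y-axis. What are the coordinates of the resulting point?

Reflection across y-axis: (-4, 4) → (4, 4)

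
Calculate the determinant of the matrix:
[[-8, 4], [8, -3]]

For a 2×2 matrix [[a, b], [c, d]], det = ad - bc
det = (-8)(-3) - (4)(8) = 24 - 32 = -8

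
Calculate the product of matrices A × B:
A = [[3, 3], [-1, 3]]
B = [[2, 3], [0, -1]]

Matrix multiplication:
C[0][0] = 3×2 + 3×0 = 6
C[0][1] = 3×3 + 3×-1 = 6
C[1][0] = -1×2 + 3×0 = -2
C[1][1] = -1×3 + 3×-1 = -6
Result: [[6, 6], [-2, -6]]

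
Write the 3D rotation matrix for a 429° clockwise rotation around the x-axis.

Rotation matrix for clockwise 429° around x-axis:
A clockwise rotation by 429° is a counterclockwise rotation by -429°.
cos(-429°) = 0.3584, sin(-429°) = -0.9336
Result: [[1, 0, 0], [0, 0.3584, 0.9336], [0, -0.9336, 0.3584]]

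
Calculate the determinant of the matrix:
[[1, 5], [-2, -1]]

For a 2×2 matrix [[a, b], [c, d]], det = ad - bc
det = (1)(-1) - (5)(-2) = -1 - -10 = 9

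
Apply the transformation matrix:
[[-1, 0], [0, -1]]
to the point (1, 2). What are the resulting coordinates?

Matrix multiplication:
[[-1, 0], [0, -1]] × [1, 2]ᵀ
= [(-1)(1) + (0)(2), (0)(1) + (-1)(2)]ᵀ
= [-1, -2]ᵀ
Result: (-1, -2)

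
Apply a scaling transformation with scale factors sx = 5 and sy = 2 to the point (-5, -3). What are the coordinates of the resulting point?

Scaling matrix:
[[5, 0], [0, 2]]
Result: (-5 × 5, -3 × 2) = (-25, -6)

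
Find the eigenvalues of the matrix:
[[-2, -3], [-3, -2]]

Characteristic equation: det(A - λI) = 0
λ² - (trace)λ + (det) = 0
trace = -2 + -2 = -4, det = (-2)(-2) - (-3)(-3) = -5
λ² - (-4)λ + (-5) = 0
λ = (-4 ± √((-4)² - 4·(-5))) / 2 = (-4 ± √36) / 2
Solving: λ = -5, 1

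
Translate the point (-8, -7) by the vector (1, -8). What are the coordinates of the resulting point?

Translation by (1, -8) (homogeneous matrix [[1, 0, 1], [0, 1, -8], [0, 0, 1]]):
x' = -8 + 1 = -7
y' = -7 + -8 = -15
Result: (-7, -15)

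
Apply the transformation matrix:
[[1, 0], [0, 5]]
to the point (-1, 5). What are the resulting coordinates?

Matrix multiplication:
[[1, 0], [0, 5]] × [-1, 5]ᵀ
= [(1)(-1) + (0)(5), (0)(-1) + (5)(5)]ᵀ
= [-1, 25]ᵀ
Result: (-1, 25)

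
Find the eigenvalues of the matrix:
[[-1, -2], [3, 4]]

Characteristic equation: det(A - λI) = 0
λ² - (trace)λ + (det) = 0
trace = -1 + 4 = 3, det = (-1)(4) - (-2)(3) = 2
λ² - (3)λ + (2) = 0
λ = (3 ± √((3)² - 4·(2))) / 2 = (3 ± √1) / 2
Solving: λ = 1, 2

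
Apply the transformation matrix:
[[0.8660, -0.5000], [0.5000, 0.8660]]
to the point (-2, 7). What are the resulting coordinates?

Matrix multiplication:
[[0.8660, -0.5000], [0.5000, 0.8660]] × [-2, 7]ᵀ
= [(0.8660)(-2) + (-0.5000)(7), (0.5000)(-2) + (0.8660)(7)]ᵀ
= [-5.2320, 5.0620]ᵀ
Result: (-5.2320, 5.0620)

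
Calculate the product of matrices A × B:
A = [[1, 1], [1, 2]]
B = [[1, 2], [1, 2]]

Matrix multiplication:
C[0][0] = 1×1 + 1×1 = 2
C[0][1] = 1×2 + 1×2 = 4
C[1][0] = 1×1 + 2×1 = 3
C[1][1] = 1×2 + 2×2 = 6
Result: [[2, 4], [3, 6]]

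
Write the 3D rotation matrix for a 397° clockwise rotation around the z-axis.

Rotation matrix for clockwise 397° around z-axis:
A clockwise rotation by 397° is a counterclockwise rotation by -397°.
cos(-397°) = 0.7986, sin(-397°) = -0.6018
Result: [[0.7986, 0.6018, 0], [-0.6018, 0.7986, 0], [0, 0, 1]]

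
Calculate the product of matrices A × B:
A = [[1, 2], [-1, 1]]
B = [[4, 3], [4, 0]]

Matrix multiplication:
C[0][0] = 1×4 + 2×4 = 12
C[0][1] = 1×3 + 2×0 = 3
C[1][0] = -1×4 + 1×4 = 0
C[1][1] = -1×3 + 1×0 = -3
Result: [[12, 3], [0, -3]]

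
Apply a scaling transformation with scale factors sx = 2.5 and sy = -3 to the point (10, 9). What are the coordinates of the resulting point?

Scaling matrix:
[[2.50, 0], [0, -3]]
Result: (10 × 2.5, 9 × -3) = (25, -27)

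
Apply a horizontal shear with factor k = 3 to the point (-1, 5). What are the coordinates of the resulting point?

Shear matrix for horizontal shear with factor k = 3:
[[1, 3], [0, 1]]
Result: (-1, 5) → (14, 5)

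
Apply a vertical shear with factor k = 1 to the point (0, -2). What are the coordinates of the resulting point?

Shear matrix for vertical shear with factor k = 1:
[[1, 0], [1, 1]]
Result: (0, -2) → (0, -2)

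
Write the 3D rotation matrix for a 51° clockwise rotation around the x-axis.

Rotation matrix for clockwise 51° around x-axis:
A clockwise rotation by 51° is a counterclockwise rotation by -51°.
cos(-51°) = 0.6293, sin(-51°) = -0.7771
Result: [[1, 0, 0], [0, 0.6293, 0.7771], [0, -0.7771, 0.6293]]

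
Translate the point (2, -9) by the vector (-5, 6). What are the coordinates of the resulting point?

Translation by (-5, 6) (homogeneous matrix [[1, 0, -5], [0, 1, 6], [0, 0, 1]]):
x' = 2 + -5 = -3
y' = -9 + 6 = -3
Result: (-3, -3)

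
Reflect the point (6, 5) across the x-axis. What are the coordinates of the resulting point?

Reflection across x-axis: (6, 5) → (6, -5)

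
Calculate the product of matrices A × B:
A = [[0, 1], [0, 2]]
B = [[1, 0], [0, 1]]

Matrix multiplication:
C[0][0] = 0×1 + 1×0 = 0
C[0][1] = 0×0 + 1×1 = 1
C[1][0] = 0×1 + 2×0 = 0
C[1][1] = 0×0 + 2×1 = 2
Result: [[0, 1], [0, 2]]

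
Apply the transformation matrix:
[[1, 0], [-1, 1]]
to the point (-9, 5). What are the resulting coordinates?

Matrix multiplication:
[[1, 0], [-1, 1]] × [-9, 5]ᵀ
= [(1)(-9) + (0)(5), (-1)(-9) + (1)(5)]ᵀ
= [-9, 14]ᵀ
Result: (-9, 14)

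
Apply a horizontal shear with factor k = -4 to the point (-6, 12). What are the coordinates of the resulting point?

Shear matrix for horizontal shear with factor k = -4:
[[1, -4], [0, 1]]
Result: (-6, 12) → (-54, 12)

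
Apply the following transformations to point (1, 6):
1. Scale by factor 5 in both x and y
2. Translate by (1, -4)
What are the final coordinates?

Step 1: Scale (1, 6) by 5 → (5, 30)
Step 2: Translate by (1, -4) → (6, 26)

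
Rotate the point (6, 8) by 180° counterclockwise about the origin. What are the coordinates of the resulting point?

Rotation matrix for 180°: [[cos 180°, -sin 180°], [sin 180°, cos 180°]] = [[-1, 0], [0, -1]]
[[-1, 0], [0, -1]] × [6, 8]ᵀ = [-6, -8]ᵀ
Result: (-6, -8)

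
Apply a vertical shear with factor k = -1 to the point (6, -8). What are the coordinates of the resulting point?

Shear matrix for vertical shear with factor k = -1:
[[1, 0], [-1, 1]]
Result: (6, -8) → (6, -14)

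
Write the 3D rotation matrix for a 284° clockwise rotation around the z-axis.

Rotation matrix for clockwise 284° around z-axis:
A clockwise rotation by 284° is a counterclockwise rotation by -284°.
cos(-284°) = 0.2419, sin(-284°) = 0.9703
Result: [[0.2419, -0.9703, 0], [0.9703, 0.2419, 0], [0, 0, 1]]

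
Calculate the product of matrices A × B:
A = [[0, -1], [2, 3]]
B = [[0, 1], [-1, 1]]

Matrix multiplication:
C[0][0] = 0×0 + -1×-1 = 1
C[0][1] = 0×1 + -1×1 = -1
C[1][0] = 2×0 + 3×-1 = -3
C[1][1] = 2×1 + 3×1 = 5
Result: [[1, -1], [-3, 5]]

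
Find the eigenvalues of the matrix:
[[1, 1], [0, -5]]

Characteristic equation: det(A - λI) = 0
λ² - (trace)λ + (det) = 0
trace = 1 + -5 = -4, det = (1)(-5) - (1)(0) = -5
λ² - (-4)λ + (-5) = 0
λ = (-4 ± √((-4)² - 4·(-5))) / 2 = (-4 ± √36) / 2
Solving: λ = -5, 1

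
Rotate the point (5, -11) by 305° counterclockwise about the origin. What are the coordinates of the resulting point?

Rotation matrix for 305°: [[cos 305°, -sin 305°], [sin 305°, cos 305°]] ≈ [[0.573576, 0.819152], [-0.819152, 0.573576]]
[[0.573576, 0.819152], [-0.819152, 0.573576]] × [5, -11]ᵀ ≈ [-6.1428, -10.4051]ᵀ
Result: (-6.1428, -10.4051)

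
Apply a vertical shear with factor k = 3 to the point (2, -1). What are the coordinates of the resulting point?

Shear matrix for vertical shear with factor k = 3:
[[1, 0], [3, 1]]
Result: (2, -1) → (2, 5)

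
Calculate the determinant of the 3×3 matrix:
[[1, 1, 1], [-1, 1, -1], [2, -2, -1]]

Expansion along first row:
det = 1·det([[1,-1],[-2,-1]]) - 1·det([[-1,-1],[2,-1]]) + 1·det([[-1,1],[2,-2]])
    = 1·(1·-1 - -1·-2) - 1·(-1·-1 - -1·2) + 1·(-1·-2 - 1·2)
    = 1·-3 - 1·3 + 1·0
    = -3 + -3 + 0 = -6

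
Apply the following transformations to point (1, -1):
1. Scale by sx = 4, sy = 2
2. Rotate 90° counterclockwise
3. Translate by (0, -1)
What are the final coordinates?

Step 1: Scale → (4, -2)
Step 2: Rotate 90° → (2, 4)
Step 3: Translate → (2, 3)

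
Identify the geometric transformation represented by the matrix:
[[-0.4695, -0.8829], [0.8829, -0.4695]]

This matrix represents: rotation by 118° counterclockwise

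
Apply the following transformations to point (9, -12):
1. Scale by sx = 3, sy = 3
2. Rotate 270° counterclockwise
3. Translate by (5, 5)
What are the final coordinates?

Step 1: Scale → (27, -36)
Step 2: Rotate 270° → (-36, -27)
Step 3: Translate → (-31, -22)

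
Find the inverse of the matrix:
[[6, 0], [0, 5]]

For [[a,b],[c,d]], inverse = (1/det)·[[d,-b],[-c,a]]
det = (6)(5) - (0)(0) = 30 - 0 = 30
Inverse = (1/30)·[[5, 0], [0, 6]]
= [[1/6, 0], [0, 1/5]]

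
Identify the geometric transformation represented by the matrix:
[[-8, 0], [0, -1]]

This matrix represents: non-uniform scaling by sx = -8, sy = -1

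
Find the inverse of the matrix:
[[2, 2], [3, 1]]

For [[a,b],[c,d]], inverse = (1/det)·[[d,-b],[-c,a]]
det = (2)(1) - (2)(3) = 2 - 6 = -4
Inverse = (1/-4)·[[1, -2], [-3, 2]]
= [[-1/4, 1/2], [3/4, -1/2]]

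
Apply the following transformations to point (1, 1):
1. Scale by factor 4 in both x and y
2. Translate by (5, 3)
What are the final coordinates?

Step 1: Scale (1, 1) by 4 → (4, 4)
Step 2: Translate by (5, 3) → (9, 7)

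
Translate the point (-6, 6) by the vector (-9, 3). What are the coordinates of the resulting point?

Translation by (-9, 3) (homogeneous matrix [[1, 0, -9], [0, 1, 3], [0, 0, 1]]):
x' = -6 + -9 = -15
y' = 6 + 3 = 9
Result: (-15, 9)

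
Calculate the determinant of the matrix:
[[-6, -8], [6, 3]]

For a 2×2 matrix [[a, b], [c, d]], det = ad - bc
det = (-6)(3) - (-8)(6) = -18 - -48 = 30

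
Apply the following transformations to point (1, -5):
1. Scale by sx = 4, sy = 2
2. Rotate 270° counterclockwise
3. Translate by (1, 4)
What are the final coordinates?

Step 1: Scale → (4, -10)
Step 2: Rotate 270° → (-10, -4)
Step 3: Translate → (-9, 0)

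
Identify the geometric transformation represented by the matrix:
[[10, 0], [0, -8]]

This matrix represents: non-uniform scaling by sx = 10, sy = -8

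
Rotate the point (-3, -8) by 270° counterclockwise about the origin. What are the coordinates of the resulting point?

Rotation matrix for 270°: [[cos 270°, -sin 270°], [sin 270°, cos 270°]] = [[0, 1], [-1, 0]]
[[0, 1], [-1, 0]] × [-3, -8]ᵀ = [-8, 3]ᵀ
Result: (-8, 3)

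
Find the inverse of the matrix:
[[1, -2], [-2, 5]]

For [[a,b],[c,d]], inverse = (1/det)·[[d,-b],[-c,a]]
det = (1)(5) - (-2)(-2) = 5 - 4 = 1
Inverse = [[5, 2], [2, 1]]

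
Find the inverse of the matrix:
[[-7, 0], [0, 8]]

For [[a,b],[c,d]], inverse = (1/det)·[[d,-b],[-c,a]]
det = (-7)(8) - (0)(0) = -56 - 0 = -56
Inverse = (1/-56)·[[8, 0], [0, -7]]
= [[-1/7, 0], [0, 1/8]]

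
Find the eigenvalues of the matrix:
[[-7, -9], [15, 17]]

Characteristic equation: det(A - λI) = 0
λ² - (trace)λ + (det) = 0
trace = -7 + 17 = 10, det = (-7)(17) - (-9)(15) = 16
λ² - (10)λ + (16) = 0
λ = (10 ± √((10)² - 4·(16))) / 2 = (10 ± √36) / 2
Solving: λ = 2, 8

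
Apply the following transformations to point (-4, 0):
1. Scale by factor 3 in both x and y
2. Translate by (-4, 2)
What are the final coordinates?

Step 1: Scale (-4, 0) by 3 → (-12, 0)
Step 2: Translate by (-4, 2) → (-16, 2)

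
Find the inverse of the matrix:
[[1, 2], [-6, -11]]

For [[a,b],[c,d]], inverse = (1/det)·[[d,-b],[-c,a]]
det = (1)(-11) - (2)(-6) = -11 - -12 = 1
Inverse = [[-11, -2], [6, 1]]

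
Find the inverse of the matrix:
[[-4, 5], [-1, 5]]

For [[a,b],[c,d]], inverse = (1/det)·[[d,-b],[-c,a]]
det = (-4)(5) - (5)(-1) = -20 - -5 = -15
Inverse = (1/-15)·[[5, -5], [1, -4]]
= [[-1/3, 1/3], [-1/15, 4/15]]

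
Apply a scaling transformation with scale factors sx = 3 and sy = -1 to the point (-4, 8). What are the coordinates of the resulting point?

Scaling matrix:
[[3, 0], [0, -1]]
Result: (-4 × 3, 8 × -1) = (-12, -8)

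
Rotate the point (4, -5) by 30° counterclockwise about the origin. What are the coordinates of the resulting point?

Rotation matrix for 30°: [[cos 30°, -sin 30°], [sin 30°, cos 30°]] ≈ [[0.866025, -0.500000], [0.500000, 0.866025]]
[[0.866025, -0.500000], [0.500000, 0.866025]] × [4, -5]ᵀ ≈ [5.9641, -2.3301]ᵀ
Result: (5.9641, -2.3301)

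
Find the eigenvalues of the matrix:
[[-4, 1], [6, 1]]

Characteristic equation: det(A - λI) = 0
λ² - (trace)λ + (det) = 0
trace = -4 + 1 = -3, det = (-4)(1) - (1)(6) = -10
λ² - (-3)λ + (-10) = 0
λ = (-3 ± √((-3)² - 4·(-10))) / 2 = (-3 ± √49) / 2
Solving: λ = -5, 2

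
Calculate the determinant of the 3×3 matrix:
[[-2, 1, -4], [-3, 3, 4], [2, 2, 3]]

Expansion along first row:
det = -2·det([[3,4],[2,3]]) - 1·det([[-3,4],[2,3]]) + -4·det([[-3,3],[2,2]])
    = -2·(3·3 - 4·2) - 1·(-3·3 - 4·2) + -4·(-3·2 - 3·2)
    = -2·1 - 1·-17 + -4·-12
    = -2 + 17 + 48 = 63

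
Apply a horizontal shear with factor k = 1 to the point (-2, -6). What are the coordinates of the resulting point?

Shear matrix for horizontal shear with factor k = 1:
[[1, 1], [0, 1]]
Result: (-2, -6) → (-8, -6)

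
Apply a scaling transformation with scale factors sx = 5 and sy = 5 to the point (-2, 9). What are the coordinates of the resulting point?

Scaling matrix:
[[5, 0], [0, 5]]
Result: (-2 × 5, 9 × 5) = (-10, 45)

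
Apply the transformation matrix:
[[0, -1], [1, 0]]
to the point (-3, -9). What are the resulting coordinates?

Matrix multiplication:
[[0, -1], [1, 0]] × [-3, -9]ᵀ
= [(0)(-3) + (-1)(-9), (1)(-3) + (0)(-9)]ᵀ
= [9, -3]ᵀ
Result: (9, -3)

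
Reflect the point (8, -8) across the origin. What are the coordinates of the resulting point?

Reflection across origin: (8, -8) → (-8, 8)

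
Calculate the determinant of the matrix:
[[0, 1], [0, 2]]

For a 2×2 matrix [[a, b], [c, d]], det = ad - bc
det = (0)(2) - (1)(0) = 0 - 0 = 0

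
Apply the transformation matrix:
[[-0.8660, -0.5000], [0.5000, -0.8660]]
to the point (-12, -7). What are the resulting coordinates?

Matrix multiplication:
[[-0.8660, -0.5000], [0.5000, -0.8660]] × [-12, -7]ᵀ
= [(-0.8660)(-12) + (-0.5000)(-7), (0.5000)(-12) + (-0.8660)(-7)]ᵀ
= [13.8920, 0.0620]ᵀ
Result: (13.8920, 0.0620)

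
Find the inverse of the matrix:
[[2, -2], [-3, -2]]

For [[a,b],[c,d]], inverse = (1/det)·[[d,-b],[-c,a]]
det = (2)(-2) - (-2)(-3) = -4 - 6 = -10
Inverse = (1/-10)·[[-2, 2], [3, 2]]
= [[1/5, -1/5], [-3/10, -1/5]]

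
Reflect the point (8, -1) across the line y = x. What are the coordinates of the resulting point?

Reflection across line y = x: (8, -1) → (-1, 8)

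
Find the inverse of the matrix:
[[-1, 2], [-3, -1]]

For [[a,b],[c,d]], inverse = (1/det)·[[d,-b],[-c,a]]
det = (-1)(-1) - (2)(-3) = 1 - -6 = 7
Inverse = (1/7)·[[-1, -2], [3, -1]]
= [[-1/7, -2/7], [3/7, -1/7]]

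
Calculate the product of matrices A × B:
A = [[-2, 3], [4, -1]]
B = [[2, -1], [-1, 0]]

Matrix multiplication:
C[0][0] = -2×2 + 3×-1 = -7
C[0][1] = -2×-1 + 3×0 = 2
C[1][0] = 4×2 + -1×-1 = 9
C[1][1] = 4×-1 + -1×0 = -4
Result: [[-7, 2], [9, -4]]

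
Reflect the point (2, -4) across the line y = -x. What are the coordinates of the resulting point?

Reflection across line y = -x: (2, -4) → (4, -2)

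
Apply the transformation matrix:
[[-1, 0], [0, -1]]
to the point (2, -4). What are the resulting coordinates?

Matrix multiplication:
[[-1, 0], [0, -1]] × [2, -4]ᵀ
= [(-1)(2) + (0)(-4), (0)(2) + (-1)(-4)]ᵀ
= [-2, 4]ᵀ
Result: (-2, 4)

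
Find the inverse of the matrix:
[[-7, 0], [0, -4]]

For [[a,b],[c,d]], inverse = (1/det)·[[d,-b],[-c,a]]
det = (-7)(-4) - (0)(0) = 28 - 0 = 28
Inverse = (1/28)·[[-4, 0], [0, -7]]
= [[-1/7, 0], [0, -1/4]]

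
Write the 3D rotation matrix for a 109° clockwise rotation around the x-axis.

Rotation matrix for clockwise 109° around x-axis:
A clockwise rotation by 109° is a counterclockwise rotation by -109°.
cos(-109°) = -0.3256, sin(-109°) = -0.9455
Result: [[1, 0, 0], [0, -0.3256, 0.9455], [0, -0.9455, -0.3256]]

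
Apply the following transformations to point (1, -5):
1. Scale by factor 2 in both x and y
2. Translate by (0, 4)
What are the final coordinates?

Step 1: Scale (1, -5) by 2 → (2, -10)
Step 2: Translate by (0, 4) → (2, -6)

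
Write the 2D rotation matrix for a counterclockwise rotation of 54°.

Rotation matrix formula: [[cos θ, -sin θ], [sin θ, cos θ]]
For θ = 54°:
cos(54°) = 0.5878
sin(54°) = 0.8090
Result: [[0.5878, -0.8090], [0.8090, 0.5878]]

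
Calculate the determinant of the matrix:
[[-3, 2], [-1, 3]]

For a 2×2 matrix [[a, b], [c, d]], det = ad - bc
det = (-3)(3) - (2)(-1) = -9 - -2 = -7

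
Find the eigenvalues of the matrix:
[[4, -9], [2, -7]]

Characteristic equation: det(A - λI) = 0
λ² - (trace)λ + (det) = 0
trace = 4 + -7 = -3, det = (4)(-7) - (-9)(2) = -10
λ² - (-3)λ + (-10) = 0
λ = (-3 ± √((-3)² - 4·(-10))) / 2 = (-3 ± √49) / 2
Solving: λ = -5, 2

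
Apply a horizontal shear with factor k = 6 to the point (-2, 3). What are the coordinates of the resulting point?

Shear matrix for horizontal shear with factor k = 6:
[[1, 6], [0, 1]]
Result: (-2, 3) → (16, 3)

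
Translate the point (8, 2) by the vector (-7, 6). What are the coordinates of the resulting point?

Translation by (-7, 6) (homogeneous matrix [[1, 0, -7], [0, 1, 6], [0, 0, 1]]):
x' = 8 + -7 = 1
y' = 2 + 6 = 8
Result: (1, 8)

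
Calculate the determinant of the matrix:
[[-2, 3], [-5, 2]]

For a 2×2 matrix [[a, b], [c, d]], det = ad - bc
det = (-2)(2) - (3)(-5) = -4 - -15 = 11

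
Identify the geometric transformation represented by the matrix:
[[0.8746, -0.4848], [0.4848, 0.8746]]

This matrix represents: rotation by 29° counterclockwise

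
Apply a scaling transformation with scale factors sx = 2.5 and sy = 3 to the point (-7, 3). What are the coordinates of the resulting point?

Scaling matrix:
[[2.50, 0], [0, 3]]
Result: (-7 × 2.5, 3 × 3) = (-17.5, 9)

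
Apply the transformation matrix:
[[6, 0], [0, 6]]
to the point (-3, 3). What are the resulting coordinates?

Matrix multiplication:
[[6, 0], [0, 6]] × [-3, 3]ᵀ
= [(6)(-3) + (0)(3), (0)(-3) + (6)(3)]ᵀ
= [-18, 18]ᵀ
Result: (-18, 18)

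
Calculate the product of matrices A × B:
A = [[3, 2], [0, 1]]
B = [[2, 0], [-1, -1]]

Matrix multiplication:
C[0][0] = 3×2 + 2×-1 = 4
C[0][1] = 3×0 + 2×-1 = -2
C[1][0] = 0×2 + 1×-1 = -1
C[1][1] = 0×0 + 1×-1 = -1
Result: [[4, -2], [-1, -1]]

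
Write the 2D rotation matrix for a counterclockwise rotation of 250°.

Rotation matrix formula: [[cos θ, -sin θ], [sin θ, cos θ]]
For θ = 250°:
cos(250°) = -0.3420
sin(250°) = -0.9397
Result: [[-0.3420, 0.9397], [-0.9397, -0.3420]]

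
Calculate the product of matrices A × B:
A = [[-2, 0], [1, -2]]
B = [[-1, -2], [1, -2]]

Matrix multiplication:
C[0][0] = -2×-1 + 0×1 = 2
C[0][1] = -2×-2 + 0×-2 = 4
C[1][0] = 1×-1 + -2×1 = -3
C[1][1] = 1×-2 + -2×-2 = 2
Result: [[2, 4], [-3, 2]]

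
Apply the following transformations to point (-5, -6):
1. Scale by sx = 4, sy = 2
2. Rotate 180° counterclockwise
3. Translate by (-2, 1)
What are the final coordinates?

Step 1: Scale → (-20, -12)
Step 2: Rotate 180° → (20, 12)
Step 3: Translate → (18, 13)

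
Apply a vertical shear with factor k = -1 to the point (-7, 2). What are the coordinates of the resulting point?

Shear matrix for vertical shear with factor k = -1:
[[1, 0], [-1, 1]]
Result: (-7, 2) → (-7, 9)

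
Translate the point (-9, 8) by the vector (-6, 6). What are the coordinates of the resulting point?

Translation by (-6, 6) (homogeneous matrix [[1, 0, -6], [0, 1, 6], [0, 0, 1]]):
x' = -9 + -6 = -15
y' = 8 + 6 = 14
Result: (-15, 14)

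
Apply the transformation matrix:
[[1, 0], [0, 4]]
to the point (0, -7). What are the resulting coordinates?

Matrix multiplication:
[[1, 0], [0, 4]] × [0, -7]ᵀ
= [(1)(0) + (0)(-7), (0)(0) + (4)(-7)]ᵀ
= [0, -28]ᵀ
Result: (0, -28)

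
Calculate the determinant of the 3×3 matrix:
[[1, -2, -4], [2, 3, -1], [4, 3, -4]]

Expansion along first row:
det = 1·det([[3,-1],[3,-4]]) - -2·det([[2,-1],[4,-4]]) + -4·det([[2,3],[4,3]])
    = 1·(3·-4 - -1·3) - -2·(2·-4 - -1·4) + -4·(2·3 - 3·4)
    = 1·-9 - -2·-4 + -4·-6
    = -9 + -8 + 24 = 7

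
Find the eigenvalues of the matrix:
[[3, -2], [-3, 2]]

Characteristic equation: det(A - λI) = 0
λ² - (trace)λ + (det) = 0
trace = 3 + 2 = 5, det = (3)(2) - (-2)(-3) = 0
λ² - (5)λ + (0) = 0
λ = (5 ± √((5)² - 4·(0))) / 2 = (5 ± √25) / 2
Solving: λ = 0, 5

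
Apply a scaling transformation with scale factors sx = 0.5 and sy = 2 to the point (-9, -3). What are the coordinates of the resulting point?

Scaling matrix:
[[0.50, 0], [0, 2]]
Result: (-9 × 0.5, -3 × 2) = (-4.5, -6)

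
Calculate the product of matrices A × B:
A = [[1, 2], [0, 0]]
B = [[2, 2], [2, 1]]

Matrix multiplication:
C[0][0] = 1×2 + 2×2 = 6
C[0][1] = 1×2 + 2×1 = 4
C[1][0] = 0×2 + 0×2 = 0
C[1][1] = 0×2 + 0×1 = 0
Result: [[6, 4], [0, 0]]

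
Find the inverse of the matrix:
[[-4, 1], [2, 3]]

For [[a,b],[c,d]], inverse = (1/det)·[[d,-b],[-c,a]]
det = (-4)(3) - (1)(2) = -12 - 2 = -14
Inverse = (1/-14)·[[3, -1], [-2, -4]]
= [[-3/14, 1/14], [1/7, 2/7]]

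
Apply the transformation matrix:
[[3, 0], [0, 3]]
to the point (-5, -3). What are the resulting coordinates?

Matrix multiplication:
[[3, 0], [0, 3]] × [-5, -3]ᵀ
= [(3)(-5) + (0)(-3), (0)(-5) + (3)(-3)]ᵀ
= [-15, -9]ᵀ
Result: (-15, -9)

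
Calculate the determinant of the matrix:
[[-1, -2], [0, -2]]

For a 2×2 matrix [[a, b], [c, d]], det = ad - bc
det = (-1)(-2) - (-2)(0) = 2 - 0 = 2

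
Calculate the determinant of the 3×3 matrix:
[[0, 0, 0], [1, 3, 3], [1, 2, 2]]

Expansion along first row:
det = 0·det([[3,3],[2,2]]) - 0·det([[1,3],[1,2]]) + 0·det([[1,3],[1,2]])
    = 0·(3·2 - 3·2) - 0·(1·2 - 3·1) + 0·(1·2 - 3·1)
    = 0·0 - 0·-1 + 0·-1
    = 0 + 0 + 0 = 0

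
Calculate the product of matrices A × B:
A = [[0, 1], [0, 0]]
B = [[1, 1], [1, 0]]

Matrix multiplication:
C[0][0] = 0×1 + 1×1 = 1
C[0][1] = 0×1 + 1×0 = 0
C[1][0] = 0×1 + 0×1 = 0
C[1][1] = 0×1 + 0×0 = 0
Result: [[1, 0], [0, 0]]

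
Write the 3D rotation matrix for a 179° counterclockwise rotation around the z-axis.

Rotation matrix for counterclockwise 179° around z-axis:
cos(179°) = -0.9998, sin(179°) = 0.0175
Result: [[-0.9998, -0.0175, 0], [0.0175, -0.9998, 0], [0, 0, 1]]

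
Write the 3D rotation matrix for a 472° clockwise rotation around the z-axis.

Rotation matrix for clockwise 472° around z-axis:
A clockwise rotation by 472° is a counterclockwise rotation by -472°.
cos(-472°) = -0.3746, sin(-472°) = -0.9272
Result: [[-0.3746, 0.9272, 0], [-0.9272, -0.3746, 0], [0, 0, 1]]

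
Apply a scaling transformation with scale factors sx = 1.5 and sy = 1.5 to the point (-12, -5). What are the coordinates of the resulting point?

Scaling matrix:
[[1.50, 0], [0, 1.50]]
Result: (-12 × 1.5, -5 × 1.5) = (-18, -7.5)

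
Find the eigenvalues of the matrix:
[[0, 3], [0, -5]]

Characteristic equation: det(A - λI) = 0
λ² - (trace)λ + (det) = 0
trace = 0 + -5 = -5, det = (0)(-5) - (3)(0) = 0
λ² - (-5)λ + (0) = 0
λ = (-5 ± √((-5)² - 4·(0))) / 2 = (-5 ± √25) / 2
Solving: λ = -5, 0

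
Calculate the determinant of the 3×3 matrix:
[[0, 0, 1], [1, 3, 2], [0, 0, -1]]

Expansion along first row:
det = 0·det([[3,2],[0,-1]]) - 0·det([[1,2],[0,-1]]) + 1·det([[1,3],[0,0]])
    = 0·(3·-1 - 2·0) - 0·(1·-1 - 2·0) + 1·(1·0 - 3·0)
    = 0·-3 - 0·-1 + 1·0
    = 0 + 0 + 0 = 0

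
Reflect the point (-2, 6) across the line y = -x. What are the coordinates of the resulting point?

Reflection across line y = -x: (-2, 6) → (-6, 2)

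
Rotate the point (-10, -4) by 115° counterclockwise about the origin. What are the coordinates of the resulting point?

Rotation matrix for 115°: [[cos 115°, -sin 115°], [sin 115°, cos 115°]] ≈ [[-0.422618, -0.906308], [0.906308, -0.422618]]
[[-0.422618, -0.906308], [0.906308, -0.422618]] × [-10, -4]ᵀ ≈ [7.8514, -7.3726]ᵀ
Result: (7.8514, -7.3726)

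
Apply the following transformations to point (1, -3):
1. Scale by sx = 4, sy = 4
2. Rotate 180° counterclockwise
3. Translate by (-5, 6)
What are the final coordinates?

Step 1: Scale → (4, -12)
Step 2: Rotate 180° → (-4, 12)
Step 3: Translate → (-9, 18)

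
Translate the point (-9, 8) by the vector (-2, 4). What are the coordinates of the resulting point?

Translation by (-2, 4) (homogeneous matrix [[1, 0, -2], [0, 1, 4], [0, 0, 1]]):
x' = -9 + -2 = -11
y' = 8 + 4 = 12
Result: (-11, 12)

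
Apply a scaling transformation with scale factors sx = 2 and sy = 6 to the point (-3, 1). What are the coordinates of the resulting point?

Scaling matrix:
[[2, 0], [0, 6]]
Result: (-3 × 2, 1 × 6) = (-6, 6)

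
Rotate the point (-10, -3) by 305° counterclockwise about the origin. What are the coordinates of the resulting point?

Rotation matrix for 305°: [[cos 305°, -sin 305°], [sin 305°, cos 305°]] ≈ [[0.573576, 0.819152], [-0.819152, 0.573576]]
[[0.573576, 0.819152], [-0.819152, 0.573576]] × [-10, -3]ᵀ ≈ [-8.1932, 6.4708]ᵀ
Result: (-8.1932, 6.4708)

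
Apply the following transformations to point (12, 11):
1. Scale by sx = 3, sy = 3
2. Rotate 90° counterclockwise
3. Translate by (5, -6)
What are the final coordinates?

Step 1: Scale → (36, 33)
Step 2: Rotate 90° → (-33, 36)
Step 3: Translate → (-28, 30)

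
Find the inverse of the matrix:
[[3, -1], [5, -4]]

For [[a,b],[c,d]], inverse = (1/det)·[[d,-b],[-c,a]]
det = (3)(-4) - (-1)(5) = -12 - -5 = -7
Inverse = (1/-7)·[[-4, 1], [-5, 3]]
= [[4/7, -1/7], [5/7, -3/7]]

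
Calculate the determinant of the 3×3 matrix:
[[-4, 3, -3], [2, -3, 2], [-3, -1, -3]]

Expansion along first row:
det = -4·det([[-3,2],[-1,-3]]) - 3·det([[2,2],[-3,-3]]) + -3·det([[2,-3],[-3,-1]])
    = -4·(-3·-3 - 2·-1) - 3·(2·-3 - 2·-3) + -3·(2·-1 - -3·-3)
    = -4·11 - 3·0 + -3·-11
    = -44 + 0 + 33 = -11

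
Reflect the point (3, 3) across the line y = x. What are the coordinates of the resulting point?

Reflection across line y = x: (3, 3) → (3, 3)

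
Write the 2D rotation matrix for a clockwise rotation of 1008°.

Rotation matrix formula: [[cos θ, -sin θ], [sin θ, cos θ]]
A clockwise rotation by 1008° is equivalent to a counterclockwise rotation by -1008°.
For θ = -1008°:
cos(-1008°) = 0.3090
sin(-1008°) = 0.9511
Result: [[0.3090, -0.9511], [0.9511, 0.3090]]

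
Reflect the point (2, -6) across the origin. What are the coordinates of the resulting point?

Reflection across origin: (2, -6) → (-2, 6)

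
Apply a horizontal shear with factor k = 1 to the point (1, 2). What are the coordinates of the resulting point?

Shear matrix for horizontal shear with factor k = 1:
[[1, 1], [0, 1]]
Result: (1, 2) → (3, 2)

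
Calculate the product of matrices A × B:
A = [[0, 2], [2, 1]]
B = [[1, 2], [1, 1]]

Matrix multiplication:
C[0][0] = 0×1 + 2×1 = 2
C[0][1] = 0×2 + 2×1 = 2
C[1][0] = 2×1 + 1×1 = 3
C[1][1] = 2×2 + 1×1 = 5
Result: [[2, 2], [3, 5]]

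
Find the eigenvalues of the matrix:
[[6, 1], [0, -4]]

Characteristic equation: det(A - λI) = 0
λ² - (trace)λ + (det) = 0
trace = 6 + -4 = 2, det = (6)(-4) - (1)(0) = -24
λ² - (2)λ + (-24) = 0
λ = (2 ± √((2)² - 4·(-24))) / 2 = (2 ± √100) / 2
Solving: λ = -4, 6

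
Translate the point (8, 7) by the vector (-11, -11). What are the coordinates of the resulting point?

Translation by (-11, -11) (homogeneous matrix [[1, 0, -11], [0, 1, -11], [0, 0, 1]]):
x' = 8 + -11 = -3
y' = 7 + -11 = -4
Result: (-3, -4)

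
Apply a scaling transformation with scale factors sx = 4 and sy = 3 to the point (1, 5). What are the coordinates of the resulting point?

Scaling matrix:
[[4, 0], [0, 3]]
Result: (1 × 4, 5 × 3) = (4, 15)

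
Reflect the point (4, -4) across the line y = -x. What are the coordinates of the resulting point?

Reflection across line y = -x: (4, -4) → (4, -4)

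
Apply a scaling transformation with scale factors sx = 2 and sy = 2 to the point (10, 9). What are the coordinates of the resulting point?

Scaling matrix:
[[2, 0], [0, 2]]
Result: (10 × 2, 9 × 2) = (20, 18)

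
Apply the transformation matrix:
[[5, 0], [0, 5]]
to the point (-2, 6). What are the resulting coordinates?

Matrix multiplication:
[[5, 0], [0, 5]] × [-2, 6]ᵀ
= [(5)(-2) + (0)(6), (0)(-2) + (5)(6)]ᵀ
= [-10, 30]ᵀ
Result: (-10, 30)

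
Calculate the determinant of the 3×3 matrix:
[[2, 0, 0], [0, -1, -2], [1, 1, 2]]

Expansion along first row:
det = 2·det([[-1,-2],[1,2]]) - 0·det([[0,-2],[1,2]]) + 0·det([[0,-1],[1,1]])
    = 2·(-1·2 - -2·1) - 0·(0·2 - -2·1) + 0·(0·1 - -1·1)
    = 2·0 - 0·2 + 0·1
    = 0 + 0 + 0 = 0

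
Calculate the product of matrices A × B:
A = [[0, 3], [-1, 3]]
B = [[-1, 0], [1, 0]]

Matrix multiplication:
C[0][0] = 0×-1 + 3×1 = 3
C[0][1] = 0×0 + 3×0 = 0
C[1][0] = -1×-1 + 3×1 = 4
C[1][1] = -1×0 + 3×0 = 0
Result: [[3, 0], [4, 0]]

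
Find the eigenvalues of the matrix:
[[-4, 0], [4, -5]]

Characteristic equation: det(A - λI) = 0
λ² - (trace)λ + (det) = 0
trace = -4 + -5 = -9, det = (-4)(-5) - (0)(4) = 20
λ² - (-9)λ + (20) = 0
λ = (-9 ± √((-9)² - 4·(20))) / 2 = (-9 ± √1) / 2
Solving: λ = -5, -4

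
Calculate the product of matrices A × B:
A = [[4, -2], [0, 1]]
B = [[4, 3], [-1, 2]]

Matrix multiplication:
C[0][0] = 4×4 + -2×-1 = 18
C[0][1] = 4×3 + -2×2 = 8
C[1][0] = 0×4 + 1×-1 = -1
C[1][1] = 0×3 + 1×2 = 2
Result: [[18, 8], [-1, 2]]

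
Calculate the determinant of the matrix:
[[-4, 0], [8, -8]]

For a 2×2 matrix [[a, b], [c, d]], det = ad - bc
det = (-4)(-8) - (0)(8) = 32 - 0 = 32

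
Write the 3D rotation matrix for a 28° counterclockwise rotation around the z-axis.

Rotation matrix for counterclockwise 28° around z-axis:
cos(28°) = 0.8829, sin(28°) = 0.4695
Result: [[0.8829, -0.4695, 0], [0.4695, 0.8829, 0], [0, 0, 1]]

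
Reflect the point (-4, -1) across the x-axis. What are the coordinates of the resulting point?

Reflection across x-axis: (-4, -1) → (-4, 1)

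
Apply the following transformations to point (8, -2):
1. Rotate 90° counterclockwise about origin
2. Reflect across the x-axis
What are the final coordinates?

Step 1: Rotate 90° → (2, 8)
Step 2: Reflect across x-axis → (2, -8)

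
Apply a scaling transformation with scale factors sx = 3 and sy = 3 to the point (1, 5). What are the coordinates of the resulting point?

Scaling matrix:
[[3, 0], [0, 3]]
Result: (1 × 3, 5 × 3) = (3, 15)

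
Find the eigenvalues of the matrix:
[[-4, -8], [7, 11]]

Characteristic equation: det(A - λI) = 0
λ² - (trace)λ + (det) = 0
trace = -4 + 11 = 7, det = (-4)(11) - (-8)(7) = 12
λ² - (7)λ + (12) = 0
λ = (7 ± √((7)² - 4·(12))) / 2 = (7 ± √1) / 2
Solving: λ = 3, 4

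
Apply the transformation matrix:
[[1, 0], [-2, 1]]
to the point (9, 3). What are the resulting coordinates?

Matrix multiplication:
[[1, 0], [-2, 1]] × [9, 3]ᵀ
= [(1)(9) + (0)(3), (-2)(9) + (1)(3)]ᵀ
= [9, -15]ᵀ
Result: (9, -15)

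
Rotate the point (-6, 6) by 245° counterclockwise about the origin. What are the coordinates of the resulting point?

Rotation matrix for 245°: [[cos 245°, -sin 245°], [sin 245°, cos 245°]] ≈ [[-0.422618, 0.906308], [-0.906308, -0.422618]]
[[-0.422618, 0.906308], [-0.906308, -0.422618]] × [-6, 6]ᵀ ≈ [7.9736, 2.9021]ᵀ
Result: (7.9736, 2.9021)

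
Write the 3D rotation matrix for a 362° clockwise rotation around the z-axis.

Rotation matrix for clockwise 362° around z-axis:
A clockwise rotation by 362° is a counterclockwise rotation by -362°.
cos(-362°) = 0.9994, sin(-362°) = -0.0349
Result: [[0.9994, 0.0349, 0], [-0.0349, 0.9994, 0], [0, 0, 1]]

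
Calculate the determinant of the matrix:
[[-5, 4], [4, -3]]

For a 2×2 matrix [[a, b], [c, d]], det = ad - bc
det = (-5)(-3) - (4)(4) = 15 - 16 = -1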